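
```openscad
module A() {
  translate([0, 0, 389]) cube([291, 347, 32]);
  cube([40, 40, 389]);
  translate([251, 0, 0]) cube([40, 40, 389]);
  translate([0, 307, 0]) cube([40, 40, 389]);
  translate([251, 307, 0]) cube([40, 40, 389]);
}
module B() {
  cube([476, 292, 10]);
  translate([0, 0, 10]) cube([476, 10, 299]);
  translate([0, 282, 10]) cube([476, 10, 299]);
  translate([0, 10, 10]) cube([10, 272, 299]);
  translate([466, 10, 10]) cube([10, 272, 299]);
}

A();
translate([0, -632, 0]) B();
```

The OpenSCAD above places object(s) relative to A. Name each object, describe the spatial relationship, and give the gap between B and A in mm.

The open box's nearest face is 340 mm from the stool's −y face.

A is a stool. B is an open box. The open box is on the floor beside the stool on its −y side. The gap between the open box and the stool is 340 mm.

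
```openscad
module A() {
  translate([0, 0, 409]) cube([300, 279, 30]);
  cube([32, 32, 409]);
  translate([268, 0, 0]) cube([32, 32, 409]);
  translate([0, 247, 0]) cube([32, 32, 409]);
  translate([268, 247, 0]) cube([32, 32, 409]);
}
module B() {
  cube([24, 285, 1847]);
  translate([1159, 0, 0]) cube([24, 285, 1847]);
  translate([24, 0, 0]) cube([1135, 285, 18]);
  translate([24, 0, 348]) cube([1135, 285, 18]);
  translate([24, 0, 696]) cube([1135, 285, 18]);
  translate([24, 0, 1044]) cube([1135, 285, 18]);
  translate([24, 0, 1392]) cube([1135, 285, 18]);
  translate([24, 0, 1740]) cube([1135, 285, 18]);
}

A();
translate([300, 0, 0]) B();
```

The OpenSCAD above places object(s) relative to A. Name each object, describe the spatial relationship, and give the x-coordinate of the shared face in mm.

A is a stool. B is a bookshelf. The bookshelf is against the stool's +x side, with their −y faces flush. The x-coordinate of the shared face is 300 mm.

The stool's +x face and the bookshelf's −x face are both at x = 300 mm.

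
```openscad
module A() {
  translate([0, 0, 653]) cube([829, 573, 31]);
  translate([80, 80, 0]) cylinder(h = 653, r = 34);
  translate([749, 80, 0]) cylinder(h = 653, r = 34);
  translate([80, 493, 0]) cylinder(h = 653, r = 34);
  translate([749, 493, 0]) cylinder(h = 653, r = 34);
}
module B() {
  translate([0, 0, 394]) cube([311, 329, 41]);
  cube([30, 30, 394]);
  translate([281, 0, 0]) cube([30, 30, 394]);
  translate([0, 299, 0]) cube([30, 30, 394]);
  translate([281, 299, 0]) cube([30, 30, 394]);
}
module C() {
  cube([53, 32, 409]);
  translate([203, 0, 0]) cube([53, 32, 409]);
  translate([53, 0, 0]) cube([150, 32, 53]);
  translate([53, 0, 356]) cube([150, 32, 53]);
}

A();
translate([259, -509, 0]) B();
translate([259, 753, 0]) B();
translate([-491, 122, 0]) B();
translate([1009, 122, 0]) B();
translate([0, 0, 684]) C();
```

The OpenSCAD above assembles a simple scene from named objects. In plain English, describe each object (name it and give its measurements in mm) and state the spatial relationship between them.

A is a table: top 829 mm (x) × 573 mm (y), 31 mm thick, upper face at z = 684 mm, on four round legs of 68 mm diameter, each leg's bounding box inset 46 mm from the nearest pair of top edges, running from z = 0 to the bottom of the top.

B is a four-legged stool. The seat is 311×329 mm, 41 mm thick, top at z = 435 mm. It stands on four square legs, each 30×30 mm in cross-section, from z = 0 to the seat underside, each flush with a corner of the seat.

C is a rectangular picture frame lying in the x–z plane (depth along y). The opening is 150 mm wide (x) by 303 mm tall (z), surrounded by a border 53 mm wide on all four sides. The frame is 32 mm deep and is made of two full-height vertical stiles with two horizontal rails fitted between them.

Four stools sit around the table at the −y, +y, −x, +x sides. The picture frame is on top of the table.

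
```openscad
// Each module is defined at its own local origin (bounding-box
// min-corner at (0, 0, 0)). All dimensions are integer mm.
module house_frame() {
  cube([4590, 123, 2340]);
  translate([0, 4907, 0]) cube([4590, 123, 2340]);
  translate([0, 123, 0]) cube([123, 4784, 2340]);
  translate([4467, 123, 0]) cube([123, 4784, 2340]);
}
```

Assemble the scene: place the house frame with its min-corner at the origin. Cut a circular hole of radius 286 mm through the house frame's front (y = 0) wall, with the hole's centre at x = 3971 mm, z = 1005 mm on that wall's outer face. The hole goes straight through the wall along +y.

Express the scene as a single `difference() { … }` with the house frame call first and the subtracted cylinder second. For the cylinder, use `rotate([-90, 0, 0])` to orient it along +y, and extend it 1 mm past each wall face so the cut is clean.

difference() {
  house_frame();
  translate([3971, -1, 1005]) rotate([-90, 0, 0]) cylinder(h = 125, r = 286);
}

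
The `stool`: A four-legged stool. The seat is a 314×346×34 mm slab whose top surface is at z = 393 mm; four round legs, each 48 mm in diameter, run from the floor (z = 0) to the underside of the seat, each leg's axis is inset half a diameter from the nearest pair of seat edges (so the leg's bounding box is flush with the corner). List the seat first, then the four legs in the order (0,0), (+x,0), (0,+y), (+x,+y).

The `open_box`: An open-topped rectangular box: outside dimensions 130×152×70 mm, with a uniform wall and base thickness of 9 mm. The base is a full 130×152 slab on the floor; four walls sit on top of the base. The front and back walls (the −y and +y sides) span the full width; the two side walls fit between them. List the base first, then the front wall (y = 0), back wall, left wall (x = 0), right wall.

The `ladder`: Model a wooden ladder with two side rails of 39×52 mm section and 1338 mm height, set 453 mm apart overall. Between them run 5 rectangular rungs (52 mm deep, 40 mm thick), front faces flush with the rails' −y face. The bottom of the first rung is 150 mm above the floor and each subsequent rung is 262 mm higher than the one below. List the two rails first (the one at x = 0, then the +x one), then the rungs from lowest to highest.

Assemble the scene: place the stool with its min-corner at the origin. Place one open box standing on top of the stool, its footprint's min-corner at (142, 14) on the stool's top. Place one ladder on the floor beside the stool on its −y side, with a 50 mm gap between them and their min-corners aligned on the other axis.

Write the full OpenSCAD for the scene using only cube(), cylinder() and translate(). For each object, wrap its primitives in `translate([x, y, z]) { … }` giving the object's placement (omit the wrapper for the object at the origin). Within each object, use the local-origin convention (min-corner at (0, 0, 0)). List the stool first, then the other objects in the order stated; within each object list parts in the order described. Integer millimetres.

translate([0, 0, 359]) cube([314, 346, 34]);
translate([24, 24, 0]) cylinder(h = 359, r = 24);
translate([290, 24, 0]) cylinder(h = 359, r = 24);
translate([24, 322, 0]) cylinder(h = 359, r = 24);
translate([290, 322, 0]) cylinder(h = 359, r = 24);
translate([142, 14, 393]) {
  cube([130, 152, 9]);
  translate([0, 0, 9]) cube([130, 9, 61]);
  translate([0, 143, 9]) cube([130, 9, 61]);
  translate([0, 9, 9]) cube([9, 134, 61]);
  translate([121, 9, 9]) cube([9, 134, 61]);
}
translate([0, -102, 0]) {
  cube([39, 52, 1338]);
  translate([414, 0, 0]) cube([39, 52, 1338]);
  translate([39, 0, 150]) cube([375, 52, 40]);
  translate([39, 0, 412]) cube([375, 52, 40]);
  translate([39, 0, 674]) cube([375, 52, 40]);
  translate([39, 0, 936]) cube([375, 52, 40]);
  translate([39, 0, 1198]) cube([375, 52, 40]);
}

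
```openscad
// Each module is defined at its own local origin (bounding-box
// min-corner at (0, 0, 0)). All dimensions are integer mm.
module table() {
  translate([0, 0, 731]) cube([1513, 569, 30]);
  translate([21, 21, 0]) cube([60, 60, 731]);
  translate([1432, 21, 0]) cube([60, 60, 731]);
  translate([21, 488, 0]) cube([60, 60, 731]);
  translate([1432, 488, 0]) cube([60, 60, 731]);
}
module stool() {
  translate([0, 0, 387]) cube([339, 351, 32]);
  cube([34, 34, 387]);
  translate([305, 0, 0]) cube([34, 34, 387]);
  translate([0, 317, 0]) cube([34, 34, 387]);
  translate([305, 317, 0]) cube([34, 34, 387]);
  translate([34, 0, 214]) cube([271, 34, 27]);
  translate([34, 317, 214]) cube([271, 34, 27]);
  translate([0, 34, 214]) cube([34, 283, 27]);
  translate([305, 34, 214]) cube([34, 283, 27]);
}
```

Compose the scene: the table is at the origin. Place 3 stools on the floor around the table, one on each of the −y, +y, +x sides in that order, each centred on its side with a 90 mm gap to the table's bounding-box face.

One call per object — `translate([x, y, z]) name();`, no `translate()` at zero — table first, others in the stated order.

table();
translate([587, -441, 0]) stool();
translate([587, 659, 0]) stool();
translate([1603, 109, 0]) stool();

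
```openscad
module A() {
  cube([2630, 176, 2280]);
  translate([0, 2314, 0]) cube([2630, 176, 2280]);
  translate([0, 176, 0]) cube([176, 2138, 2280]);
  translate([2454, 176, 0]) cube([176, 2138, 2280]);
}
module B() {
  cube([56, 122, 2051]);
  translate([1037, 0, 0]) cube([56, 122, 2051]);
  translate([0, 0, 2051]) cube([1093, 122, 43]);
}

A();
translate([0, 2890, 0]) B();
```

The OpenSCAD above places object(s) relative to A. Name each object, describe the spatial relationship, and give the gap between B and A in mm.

The door frame's nearest face is 400 mm from the house frame's +y face.

A is a house frame. B is a door frame. The door frame is on the floor beside the house frame on its +y side. The gap between the door frame and the house frame is 400 mm.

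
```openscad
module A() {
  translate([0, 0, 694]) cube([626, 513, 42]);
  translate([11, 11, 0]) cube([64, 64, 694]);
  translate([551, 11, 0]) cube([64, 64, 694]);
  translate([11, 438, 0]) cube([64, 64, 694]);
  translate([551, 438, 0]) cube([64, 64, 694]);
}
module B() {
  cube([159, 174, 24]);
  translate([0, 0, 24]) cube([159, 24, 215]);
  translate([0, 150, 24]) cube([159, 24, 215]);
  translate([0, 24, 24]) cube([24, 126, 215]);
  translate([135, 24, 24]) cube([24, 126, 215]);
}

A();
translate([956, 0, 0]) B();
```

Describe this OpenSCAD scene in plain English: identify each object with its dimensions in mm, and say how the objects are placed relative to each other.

A is a table: top 626 mm (x) × 513 mm (y), 42 mm thick, upper face at z = 736 mm, on four 64×64 mm square legs, each inset 11 mm from the nearest pair of top edges, running from z = 0 to the bottom of the top.

B is an open storage box with external size 159×174×239 mm and wall thickness 24 mm (the base is also 24 mm thick). The base covers the whole footprint; the four walls stand on the base, with the y-facing walls full-width and the x-facing walls fitting between their inner faces.

The open box is on the floor beside the table on its +x side.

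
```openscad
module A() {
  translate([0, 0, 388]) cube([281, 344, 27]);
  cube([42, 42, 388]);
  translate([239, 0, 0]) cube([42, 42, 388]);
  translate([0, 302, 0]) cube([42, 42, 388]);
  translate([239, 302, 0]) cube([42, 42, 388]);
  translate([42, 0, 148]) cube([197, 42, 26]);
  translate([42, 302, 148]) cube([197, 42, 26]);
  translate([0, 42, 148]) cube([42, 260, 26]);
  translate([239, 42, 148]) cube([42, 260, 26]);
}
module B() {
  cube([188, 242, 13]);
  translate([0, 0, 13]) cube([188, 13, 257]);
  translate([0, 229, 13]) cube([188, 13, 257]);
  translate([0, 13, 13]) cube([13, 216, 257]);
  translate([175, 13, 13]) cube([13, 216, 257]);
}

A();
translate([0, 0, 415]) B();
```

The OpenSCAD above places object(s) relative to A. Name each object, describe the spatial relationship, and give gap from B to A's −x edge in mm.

A is a stool. B is an open box. The open box is on top of the stool. The gap from the open box to the stool's −x edge is 0 mm.

The open box's min-x is at 0; the stool's min-x is 0; gap = 0 mm.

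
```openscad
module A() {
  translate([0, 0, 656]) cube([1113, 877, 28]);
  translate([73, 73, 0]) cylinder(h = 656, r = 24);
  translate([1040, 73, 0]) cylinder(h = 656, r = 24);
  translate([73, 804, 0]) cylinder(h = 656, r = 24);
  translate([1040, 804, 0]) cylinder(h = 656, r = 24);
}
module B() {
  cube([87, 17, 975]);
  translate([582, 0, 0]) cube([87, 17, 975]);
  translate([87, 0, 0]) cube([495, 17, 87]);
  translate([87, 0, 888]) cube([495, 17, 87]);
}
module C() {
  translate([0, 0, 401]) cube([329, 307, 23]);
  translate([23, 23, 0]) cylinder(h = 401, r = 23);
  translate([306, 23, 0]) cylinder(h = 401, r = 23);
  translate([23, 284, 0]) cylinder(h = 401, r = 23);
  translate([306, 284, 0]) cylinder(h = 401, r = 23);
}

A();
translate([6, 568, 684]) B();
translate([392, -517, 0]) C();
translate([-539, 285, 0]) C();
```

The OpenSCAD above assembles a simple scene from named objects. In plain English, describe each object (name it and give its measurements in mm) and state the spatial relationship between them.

A is a rectangular dining table. The top is 1113×877×28 mm with its upper surface at z = 684 mm. It stands on four round legs of 48 mm diameter, each leg's bounding box inset 49 mm from the nearest pair of top edges, running from the floor to the underside of the top.

B is a rectangular picture frame lying in the x–z plane (depth along y). The opening is 495 mm wide (x) by 801 mm tall (z), surrounded by a border 87 mm wide on all four sides. The frame is 17 mm deep and is made of two full-height vertical stiles with two horizontal rails fitted between them.

C is a four-legged stool. The seat is 329×307 mm, 23 mm thick, top at z = 424 mm. It stands on four round legs, each 46 mm in diameter, from z = 0 to the seat underside, each leg's axis is inset half a diameter from the nearest pair of seat edges (so the leg's bounding box is flush with the corner).

The picture frame is on top of the table. Two stools sit around the table at the −y, −x sides.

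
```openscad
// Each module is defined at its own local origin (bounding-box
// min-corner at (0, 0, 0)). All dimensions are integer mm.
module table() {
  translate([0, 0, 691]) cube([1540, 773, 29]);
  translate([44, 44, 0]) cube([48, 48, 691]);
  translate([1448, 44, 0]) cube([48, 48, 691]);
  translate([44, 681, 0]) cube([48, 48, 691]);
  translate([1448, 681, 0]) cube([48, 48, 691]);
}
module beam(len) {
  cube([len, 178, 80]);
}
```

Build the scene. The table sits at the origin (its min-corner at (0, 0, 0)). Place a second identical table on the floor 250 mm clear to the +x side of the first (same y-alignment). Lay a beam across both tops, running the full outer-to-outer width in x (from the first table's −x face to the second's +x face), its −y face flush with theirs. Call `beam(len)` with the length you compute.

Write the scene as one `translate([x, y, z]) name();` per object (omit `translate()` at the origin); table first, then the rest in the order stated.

table();
translate([1790, 0, 0]) table();
translate([0, 0, 720]) beam(3330);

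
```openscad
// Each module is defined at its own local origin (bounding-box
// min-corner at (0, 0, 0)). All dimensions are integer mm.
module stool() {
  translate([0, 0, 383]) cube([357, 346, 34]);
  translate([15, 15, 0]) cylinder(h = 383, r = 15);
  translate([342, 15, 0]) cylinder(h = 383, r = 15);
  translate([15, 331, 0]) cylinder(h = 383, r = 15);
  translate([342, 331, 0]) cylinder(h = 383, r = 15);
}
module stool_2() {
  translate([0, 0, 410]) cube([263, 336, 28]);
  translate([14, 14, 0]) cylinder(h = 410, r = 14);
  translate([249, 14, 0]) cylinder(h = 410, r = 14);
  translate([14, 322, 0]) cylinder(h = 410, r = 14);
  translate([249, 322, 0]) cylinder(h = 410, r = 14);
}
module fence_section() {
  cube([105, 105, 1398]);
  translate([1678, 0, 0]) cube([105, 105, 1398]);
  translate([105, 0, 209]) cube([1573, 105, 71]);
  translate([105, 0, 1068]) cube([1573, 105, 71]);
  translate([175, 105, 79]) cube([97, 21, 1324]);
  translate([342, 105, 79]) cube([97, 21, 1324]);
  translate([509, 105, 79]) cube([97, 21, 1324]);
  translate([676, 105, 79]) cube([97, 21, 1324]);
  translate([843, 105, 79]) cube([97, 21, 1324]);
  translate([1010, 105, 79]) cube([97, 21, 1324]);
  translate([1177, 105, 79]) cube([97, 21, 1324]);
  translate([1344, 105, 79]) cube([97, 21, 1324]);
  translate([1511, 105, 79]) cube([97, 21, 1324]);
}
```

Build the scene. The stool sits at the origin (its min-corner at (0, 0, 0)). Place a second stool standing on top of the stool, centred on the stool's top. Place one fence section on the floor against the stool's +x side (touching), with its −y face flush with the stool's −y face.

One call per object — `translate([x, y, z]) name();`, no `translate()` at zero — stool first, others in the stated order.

stool();
translate([47, 5, 417]) stool_2();
translate([357, 0, 0]) fence_section();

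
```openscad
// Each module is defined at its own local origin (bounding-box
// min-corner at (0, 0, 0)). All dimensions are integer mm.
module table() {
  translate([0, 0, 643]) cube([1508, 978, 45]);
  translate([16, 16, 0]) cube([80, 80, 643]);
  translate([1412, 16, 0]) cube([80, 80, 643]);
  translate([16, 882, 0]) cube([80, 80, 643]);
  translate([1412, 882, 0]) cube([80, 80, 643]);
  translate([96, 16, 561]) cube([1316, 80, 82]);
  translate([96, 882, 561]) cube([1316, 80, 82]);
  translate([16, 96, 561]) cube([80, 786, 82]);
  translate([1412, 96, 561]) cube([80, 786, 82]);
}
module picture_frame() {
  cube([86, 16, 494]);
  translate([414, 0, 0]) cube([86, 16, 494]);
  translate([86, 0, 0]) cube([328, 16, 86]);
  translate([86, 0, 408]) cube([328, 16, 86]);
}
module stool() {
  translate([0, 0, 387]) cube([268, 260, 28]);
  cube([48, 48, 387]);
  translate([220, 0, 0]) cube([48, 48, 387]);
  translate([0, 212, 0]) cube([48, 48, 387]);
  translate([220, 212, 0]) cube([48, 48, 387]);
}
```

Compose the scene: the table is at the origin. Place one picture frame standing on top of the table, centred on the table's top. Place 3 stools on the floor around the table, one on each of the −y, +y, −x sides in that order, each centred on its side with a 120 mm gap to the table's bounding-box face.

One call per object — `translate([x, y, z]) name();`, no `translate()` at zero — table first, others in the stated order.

table();
translate([504, 481, 688]) picture_frame();
translate([620, -380, 0]) stool();
translate([620, 1098, 0]) stool();
translate([-388, 359, 0]) stool();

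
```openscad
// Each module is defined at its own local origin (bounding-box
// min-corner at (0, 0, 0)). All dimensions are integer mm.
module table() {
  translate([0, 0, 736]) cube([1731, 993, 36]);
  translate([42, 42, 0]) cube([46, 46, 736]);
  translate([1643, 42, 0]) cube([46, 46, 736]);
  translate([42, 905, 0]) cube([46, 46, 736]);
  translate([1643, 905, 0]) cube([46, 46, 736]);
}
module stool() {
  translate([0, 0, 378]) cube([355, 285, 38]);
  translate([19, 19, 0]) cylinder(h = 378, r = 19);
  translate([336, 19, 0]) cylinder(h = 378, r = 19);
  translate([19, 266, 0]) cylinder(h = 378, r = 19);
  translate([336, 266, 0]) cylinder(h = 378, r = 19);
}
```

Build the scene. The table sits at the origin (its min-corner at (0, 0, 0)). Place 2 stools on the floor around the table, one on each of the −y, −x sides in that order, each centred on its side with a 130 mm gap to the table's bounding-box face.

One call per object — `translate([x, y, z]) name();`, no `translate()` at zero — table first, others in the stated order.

table();
translate([688, -415, 0]) stool();
translate([-485, 354, 0]) stool();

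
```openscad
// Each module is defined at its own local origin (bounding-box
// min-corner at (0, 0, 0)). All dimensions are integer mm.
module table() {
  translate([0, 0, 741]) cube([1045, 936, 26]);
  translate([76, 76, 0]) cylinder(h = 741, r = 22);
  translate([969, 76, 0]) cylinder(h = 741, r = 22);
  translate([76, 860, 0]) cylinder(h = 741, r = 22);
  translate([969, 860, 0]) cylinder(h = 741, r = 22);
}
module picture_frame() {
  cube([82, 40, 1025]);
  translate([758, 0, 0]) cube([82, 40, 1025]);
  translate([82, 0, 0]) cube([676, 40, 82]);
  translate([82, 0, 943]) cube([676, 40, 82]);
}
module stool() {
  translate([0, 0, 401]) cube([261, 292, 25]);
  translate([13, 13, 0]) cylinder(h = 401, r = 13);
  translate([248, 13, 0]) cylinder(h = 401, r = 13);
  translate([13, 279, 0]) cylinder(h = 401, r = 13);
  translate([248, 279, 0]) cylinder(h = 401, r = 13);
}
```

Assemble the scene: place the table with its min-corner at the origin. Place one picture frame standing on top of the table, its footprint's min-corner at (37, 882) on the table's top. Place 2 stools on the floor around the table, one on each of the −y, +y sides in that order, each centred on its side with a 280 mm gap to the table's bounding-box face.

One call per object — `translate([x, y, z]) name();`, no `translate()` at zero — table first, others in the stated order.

table();
translate([37, 882, 767]) picture_frame();
translate([392, -572, 0]) stool();
translate([392, 1216, 0]) stool();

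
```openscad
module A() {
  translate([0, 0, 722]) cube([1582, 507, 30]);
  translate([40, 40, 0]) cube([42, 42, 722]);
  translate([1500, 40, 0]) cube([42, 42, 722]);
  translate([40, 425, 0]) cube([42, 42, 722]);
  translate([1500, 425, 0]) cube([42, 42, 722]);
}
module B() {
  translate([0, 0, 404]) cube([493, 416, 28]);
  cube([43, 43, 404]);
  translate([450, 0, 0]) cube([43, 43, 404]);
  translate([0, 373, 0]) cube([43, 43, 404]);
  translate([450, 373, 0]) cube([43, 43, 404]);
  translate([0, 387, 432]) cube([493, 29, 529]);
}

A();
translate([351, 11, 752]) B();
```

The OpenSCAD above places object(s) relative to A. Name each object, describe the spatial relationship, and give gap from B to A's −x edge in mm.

A is a table. B is a chair. The chair is on top of the table. The gap from the chair to the table's −x edge is 351 mm.

The chair's min-x is at 351; the table's min-x is 0; gap = 351 mm.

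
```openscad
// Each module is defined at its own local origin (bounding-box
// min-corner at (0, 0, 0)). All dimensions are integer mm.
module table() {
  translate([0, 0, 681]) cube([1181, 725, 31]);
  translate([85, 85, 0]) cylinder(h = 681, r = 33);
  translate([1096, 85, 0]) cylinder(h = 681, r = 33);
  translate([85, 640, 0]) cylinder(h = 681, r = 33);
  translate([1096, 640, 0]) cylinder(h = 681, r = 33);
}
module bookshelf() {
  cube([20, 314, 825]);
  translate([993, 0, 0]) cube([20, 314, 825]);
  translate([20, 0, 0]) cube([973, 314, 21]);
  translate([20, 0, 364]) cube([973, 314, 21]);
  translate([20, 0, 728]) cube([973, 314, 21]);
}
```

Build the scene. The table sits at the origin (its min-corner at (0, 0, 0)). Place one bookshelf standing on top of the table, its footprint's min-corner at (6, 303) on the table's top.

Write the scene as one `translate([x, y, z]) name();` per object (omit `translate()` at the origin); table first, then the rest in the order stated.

table();
translate([6, 303, 712]) bookshelf();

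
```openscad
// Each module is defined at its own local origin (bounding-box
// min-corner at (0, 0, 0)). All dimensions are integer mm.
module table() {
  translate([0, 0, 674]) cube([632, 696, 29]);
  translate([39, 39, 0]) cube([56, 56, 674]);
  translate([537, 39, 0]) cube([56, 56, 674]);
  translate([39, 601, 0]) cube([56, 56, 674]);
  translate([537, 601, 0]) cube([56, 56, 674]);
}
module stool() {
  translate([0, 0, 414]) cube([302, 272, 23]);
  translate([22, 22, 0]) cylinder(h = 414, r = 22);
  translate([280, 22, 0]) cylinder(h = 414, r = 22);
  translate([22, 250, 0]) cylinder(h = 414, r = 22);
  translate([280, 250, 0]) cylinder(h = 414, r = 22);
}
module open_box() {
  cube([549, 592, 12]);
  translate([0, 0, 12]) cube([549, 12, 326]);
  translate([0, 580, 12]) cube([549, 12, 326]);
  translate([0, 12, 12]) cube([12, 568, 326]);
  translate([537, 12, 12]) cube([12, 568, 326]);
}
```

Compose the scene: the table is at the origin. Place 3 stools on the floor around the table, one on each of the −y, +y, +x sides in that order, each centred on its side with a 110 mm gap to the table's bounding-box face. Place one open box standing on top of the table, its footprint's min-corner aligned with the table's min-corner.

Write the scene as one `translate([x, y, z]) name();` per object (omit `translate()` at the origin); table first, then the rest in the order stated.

table();
translate([165, -382, 0]) stool();
translate([165, 806, 0]) stool();
translate([742, 212, 0]) stool();
translate([0, 0, 703]) open_box();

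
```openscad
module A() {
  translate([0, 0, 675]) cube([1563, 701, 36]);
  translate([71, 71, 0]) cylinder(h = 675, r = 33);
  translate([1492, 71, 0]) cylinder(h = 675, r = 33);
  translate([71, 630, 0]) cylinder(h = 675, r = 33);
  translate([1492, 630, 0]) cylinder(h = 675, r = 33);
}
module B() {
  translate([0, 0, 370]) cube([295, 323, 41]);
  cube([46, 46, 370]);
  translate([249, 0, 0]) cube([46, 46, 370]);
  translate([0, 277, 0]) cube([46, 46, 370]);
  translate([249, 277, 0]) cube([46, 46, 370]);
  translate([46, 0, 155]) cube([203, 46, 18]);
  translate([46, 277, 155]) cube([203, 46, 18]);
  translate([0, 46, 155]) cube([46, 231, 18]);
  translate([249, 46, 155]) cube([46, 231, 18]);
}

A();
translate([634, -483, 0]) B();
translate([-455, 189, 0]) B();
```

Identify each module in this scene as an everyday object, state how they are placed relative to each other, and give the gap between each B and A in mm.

A is a table. B is a stool. Two stools sit around the table at the −y, −x sides. The gap between each stool and the table is 160 mm.

Each stool's nearest face is 160 mm from the table's bounding box.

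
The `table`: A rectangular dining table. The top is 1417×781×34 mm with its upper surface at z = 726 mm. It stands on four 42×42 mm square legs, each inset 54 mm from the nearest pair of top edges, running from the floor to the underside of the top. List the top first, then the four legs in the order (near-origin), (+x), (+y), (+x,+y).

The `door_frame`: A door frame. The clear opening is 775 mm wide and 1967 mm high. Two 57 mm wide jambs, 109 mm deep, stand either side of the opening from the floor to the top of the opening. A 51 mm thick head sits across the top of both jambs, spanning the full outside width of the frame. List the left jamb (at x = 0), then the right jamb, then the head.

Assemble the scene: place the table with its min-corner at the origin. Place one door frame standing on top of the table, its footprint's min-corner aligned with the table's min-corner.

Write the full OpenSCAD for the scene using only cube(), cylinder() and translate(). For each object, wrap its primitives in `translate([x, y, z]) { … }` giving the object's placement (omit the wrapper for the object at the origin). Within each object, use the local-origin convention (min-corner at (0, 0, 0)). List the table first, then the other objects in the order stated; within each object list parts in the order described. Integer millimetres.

translate([0, 0, 692]) cube([1417, 781, 34]);
translate([54, 54, 0]) cube([42, 42, 692]);
translate([1321, 54, 0]) cube([42, 42, 692]);
translate([54, 685, 0]) cube([42, 42, 692]);
translate([1321, 685, 0]) cube([42, 42, 692]);
translate([0, 0, 726]) {
  cube([57, 109, 1967]);
  translate([832, 0, 0]) cube([57, 109, 1967]);
  translate([0, 0, 1967]) cube([889, 109, 51]);
}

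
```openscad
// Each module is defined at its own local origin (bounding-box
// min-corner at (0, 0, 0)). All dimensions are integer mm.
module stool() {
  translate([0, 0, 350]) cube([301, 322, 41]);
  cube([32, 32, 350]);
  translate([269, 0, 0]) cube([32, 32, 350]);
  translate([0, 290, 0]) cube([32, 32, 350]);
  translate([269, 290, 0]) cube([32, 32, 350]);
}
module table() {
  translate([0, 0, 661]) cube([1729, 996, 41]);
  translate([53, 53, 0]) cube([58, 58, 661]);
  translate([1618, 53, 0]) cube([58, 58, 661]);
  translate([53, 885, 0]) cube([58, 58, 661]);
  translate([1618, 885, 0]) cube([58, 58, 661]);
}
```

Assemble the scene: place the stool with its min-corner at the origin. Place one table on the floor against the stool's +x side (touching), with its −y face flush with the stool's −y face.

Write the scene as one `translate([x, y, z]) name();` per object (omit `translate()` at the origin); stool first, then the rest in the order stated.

stool();
translate([301, 0, 0]) table();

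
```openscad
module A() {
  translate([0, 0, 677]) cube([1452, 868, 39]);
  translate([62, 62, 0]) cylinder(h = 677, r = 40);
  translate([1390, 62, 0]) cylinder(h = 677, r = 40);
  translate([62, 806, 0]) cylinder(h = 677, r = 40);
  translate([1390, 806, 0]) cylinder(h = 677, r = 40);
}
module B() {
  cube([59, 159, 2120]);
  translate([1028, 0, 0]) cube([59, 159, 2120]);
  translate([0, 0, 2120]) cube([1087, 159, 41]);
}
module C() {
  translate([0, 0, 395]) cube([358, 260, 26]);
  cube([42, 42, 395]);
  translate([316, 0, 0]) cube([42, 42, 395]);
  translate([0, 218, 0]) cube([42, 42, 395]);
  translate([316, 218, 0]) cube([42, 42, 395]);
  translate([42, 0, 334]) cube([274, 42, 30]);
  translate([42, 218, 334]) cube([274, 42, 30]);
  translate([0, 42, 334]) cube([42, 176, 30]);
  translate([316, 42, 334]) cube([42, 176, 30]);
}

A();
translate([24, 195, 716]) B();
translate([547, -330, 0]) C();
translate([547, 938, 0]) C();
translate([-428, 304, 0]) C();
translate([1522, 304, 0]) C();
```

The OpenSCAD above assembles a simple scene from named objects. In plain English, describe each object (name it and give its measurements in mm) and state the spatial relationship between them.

A is a table: top 1452 mm (x) × 868 mm (y), 39 mm thick, upper face at z = 716 mm, on four round legs of 80 mm diameter, each leg's bounding box inset 22 mm from the nearest pair of top edges, running from z = 0 to the bottom of the top.

B is a rectangular door frame: two vertical jambs of 59×159 mm section, 2120 mm tall, with a clear opening 969 mm wide between their inner faces. A header 41 mm tall and 159 mm deep lies on top of the jambs and spans the full outside width.

C is a simple wooden stool: a rectangular seat 358 mm (x) by 260 mm (y), 26 mm thick, top face at z = 421 mm, on four square legs, each 42×42 mm in cross-section. The legs rest on z = 0, each flush with a corner of the seat. Four stretchers, 42 mm wide and 30 mm tall, connect adjacent legs with their undersides at z = 334 mm, each running between the inner faces of the legs it joins and aligned with the legs' outer faces on the other axis.

The door frame is on top of the table. Four stools sit around the table at the −y, +y, −x, +x sides.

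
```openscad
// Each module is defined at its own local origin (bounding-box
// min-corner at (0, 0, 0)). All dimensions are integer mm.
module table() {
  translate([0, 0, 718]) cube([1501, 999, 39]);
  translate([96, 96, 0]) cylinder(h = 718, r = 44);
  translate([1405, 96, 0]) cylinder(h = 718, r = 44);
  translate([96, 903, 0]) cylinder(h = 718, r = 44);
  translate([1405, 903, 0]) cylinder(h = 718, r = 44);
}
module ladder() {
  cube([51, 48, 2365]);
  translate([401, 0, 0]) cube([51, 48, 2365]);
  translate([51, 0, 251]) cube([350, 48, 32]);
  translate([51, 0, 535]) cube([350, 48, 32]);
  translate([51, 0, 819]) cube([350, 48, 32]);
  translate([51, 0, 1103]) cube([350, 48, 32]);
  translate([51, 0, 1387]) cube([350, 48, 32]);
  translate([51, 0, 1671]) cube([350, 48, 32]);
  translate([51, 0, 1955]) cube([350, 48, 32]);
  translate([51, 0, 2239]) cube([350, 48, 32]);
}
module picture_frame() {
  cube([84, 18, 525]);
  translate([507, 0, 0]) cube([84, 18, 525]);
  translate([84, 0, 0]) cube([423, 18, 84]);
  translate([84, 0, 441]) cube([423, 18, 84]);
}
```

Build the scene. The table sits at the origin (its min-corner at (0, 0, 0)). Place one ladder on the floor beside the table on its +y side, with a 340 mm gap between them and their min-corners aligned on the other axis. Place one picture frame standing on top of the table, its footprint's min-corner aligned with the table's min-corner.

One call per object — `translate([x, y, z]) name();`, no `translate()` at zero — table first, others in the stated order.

table();
translate([0, 1339, 0]) ladder();
translate([0, 0, 757]) picture_frame();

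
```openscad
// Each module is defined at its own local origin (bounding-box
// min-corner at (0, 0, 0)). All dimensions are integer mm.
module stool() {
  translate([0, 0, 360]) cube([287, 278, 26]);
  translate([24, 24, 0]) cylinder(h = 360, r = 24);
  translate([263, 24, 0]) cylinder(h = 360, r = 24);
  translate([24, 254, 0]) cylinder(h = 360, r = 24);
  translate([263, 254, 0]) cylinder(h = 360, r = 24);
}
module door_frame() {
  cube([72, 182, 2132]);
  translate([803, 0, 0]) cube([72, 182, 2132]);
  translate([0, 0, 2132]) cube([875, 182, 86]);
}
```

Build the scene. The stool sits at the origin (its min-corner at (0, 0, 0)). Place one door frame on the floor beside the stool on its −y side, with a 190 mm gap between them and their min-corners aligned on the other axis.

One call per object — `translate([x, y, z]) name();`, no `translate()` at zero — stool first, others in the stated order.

stool();
translate([0, -372, 0]) door_frame();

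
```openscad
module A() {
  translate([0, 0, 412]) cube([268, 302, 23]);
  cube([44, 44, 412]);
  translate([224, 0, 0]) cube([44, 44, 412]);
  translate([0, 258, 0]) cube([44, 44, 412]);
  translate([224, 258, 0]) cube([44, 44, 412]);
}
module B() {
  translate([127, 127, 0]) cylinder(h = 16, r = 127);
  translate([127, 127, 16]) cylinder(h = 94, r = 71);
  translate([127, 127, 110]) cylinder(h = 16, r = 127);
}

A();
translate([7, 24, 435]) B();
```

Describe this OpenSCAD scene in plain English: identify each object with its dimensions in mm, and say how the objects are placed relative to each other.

A is a four-legged stool. The seat is 268×302 mm, 23 mm thick, top at z = 435 mm. It stands on four square legs, each 44×44 mm in cross-section, from z = 0 to the seat underside, each flush with a corner of the seat.

B is a spool: two coaxial disc flanges of radius 127 mm and thickness 16 mm, joined by a core cylinder of radius 71 mm and height 94 mm. The lower flange rests on z = 0 and the three cylinders share a vertical axis.

The spool is on top of the stool, centred.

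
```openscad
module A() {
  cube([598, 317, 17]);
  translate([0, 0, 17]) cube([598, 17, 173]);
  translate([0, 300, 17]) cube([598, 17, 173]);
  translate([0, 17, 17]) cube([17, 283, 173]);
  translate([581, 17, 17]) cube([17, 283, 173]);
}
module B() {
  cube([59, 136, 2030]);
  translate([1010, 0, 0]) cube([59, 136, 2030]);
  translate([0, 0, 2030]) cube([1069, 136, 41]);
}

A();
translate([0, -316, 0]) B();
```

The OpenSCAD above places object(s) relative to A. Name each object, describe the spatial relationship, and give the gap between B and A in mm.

A is an open box. B is a door frame. The door frame is on the floor beside the open box on its −y side. The gap between the door frame and the open box is 180 mm.

The door frame's nearest face is 180 mm from the open box's −y face.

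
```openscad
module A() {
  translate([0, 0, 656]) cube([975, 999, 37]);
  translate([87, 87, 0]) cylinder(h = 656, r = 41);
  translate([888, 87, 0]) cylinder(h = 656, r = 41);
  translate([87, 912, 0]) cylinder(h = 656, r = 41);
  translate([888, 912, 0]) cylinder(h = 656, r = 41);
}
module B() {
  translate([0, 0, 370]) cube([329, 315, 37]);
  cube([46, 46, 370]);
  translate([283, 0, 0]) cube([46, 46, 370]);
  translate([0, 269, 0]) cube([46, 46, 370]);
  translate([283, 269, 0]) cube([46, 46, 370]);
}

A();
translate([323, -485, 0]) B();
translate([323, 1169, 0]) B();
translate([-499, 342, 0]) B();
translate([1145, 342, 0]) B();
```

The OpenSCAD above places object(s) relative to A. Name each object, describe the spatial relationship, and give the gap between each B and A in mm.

A is a table. B is a stool. Four stools sit around the table at the −y, +y, −x, +x sides. The gap between each stool and the table is 170 mm.

Each stool's nearest face is 170 mm from the table's bounding box.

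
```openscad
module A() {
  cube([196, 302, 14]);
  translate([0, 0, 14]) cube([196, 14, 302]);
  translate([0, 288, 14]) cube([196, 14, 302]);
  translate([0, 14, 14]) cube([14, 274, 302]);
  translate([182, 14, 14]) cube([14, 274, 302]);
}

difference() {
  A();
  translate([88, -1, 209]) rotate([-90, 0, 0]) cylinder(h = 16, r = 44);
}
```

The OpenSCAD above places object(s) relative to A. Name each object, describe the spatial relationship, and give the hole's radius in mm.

The subtracted cylinder has r = 44 mm.

A is an open box. The open box has a circular hole through its front wall. The hole's radius is 44 mm.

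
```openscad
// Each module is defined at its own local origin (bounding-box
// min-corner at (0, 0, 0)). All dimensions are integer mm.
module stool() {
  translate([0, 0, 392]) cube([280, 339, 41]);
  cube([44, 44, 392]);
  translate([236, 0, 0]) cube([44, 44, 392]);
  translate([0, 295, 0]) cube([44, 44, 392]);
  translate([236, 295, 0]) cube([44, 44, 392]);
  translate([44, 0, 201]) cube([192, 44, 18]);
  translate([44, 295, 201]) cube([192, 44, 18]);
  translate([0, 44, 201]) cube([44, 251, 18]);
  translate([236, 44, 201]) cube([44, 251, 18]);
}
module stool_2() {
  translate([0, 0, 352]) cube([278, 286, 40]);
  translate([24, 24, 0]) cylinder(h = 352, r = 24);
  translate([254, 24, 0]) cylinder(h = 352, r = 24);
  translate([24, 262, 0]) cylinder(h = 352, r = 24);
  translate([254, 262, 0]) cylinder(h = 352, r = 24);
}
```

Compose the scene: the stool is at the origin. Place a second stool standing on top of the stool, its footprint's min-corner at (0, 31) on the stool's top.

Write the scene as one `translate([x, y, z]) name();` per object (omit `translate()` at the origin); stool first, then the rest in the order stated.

stool();
translate([0, 31, 433]) stool_2();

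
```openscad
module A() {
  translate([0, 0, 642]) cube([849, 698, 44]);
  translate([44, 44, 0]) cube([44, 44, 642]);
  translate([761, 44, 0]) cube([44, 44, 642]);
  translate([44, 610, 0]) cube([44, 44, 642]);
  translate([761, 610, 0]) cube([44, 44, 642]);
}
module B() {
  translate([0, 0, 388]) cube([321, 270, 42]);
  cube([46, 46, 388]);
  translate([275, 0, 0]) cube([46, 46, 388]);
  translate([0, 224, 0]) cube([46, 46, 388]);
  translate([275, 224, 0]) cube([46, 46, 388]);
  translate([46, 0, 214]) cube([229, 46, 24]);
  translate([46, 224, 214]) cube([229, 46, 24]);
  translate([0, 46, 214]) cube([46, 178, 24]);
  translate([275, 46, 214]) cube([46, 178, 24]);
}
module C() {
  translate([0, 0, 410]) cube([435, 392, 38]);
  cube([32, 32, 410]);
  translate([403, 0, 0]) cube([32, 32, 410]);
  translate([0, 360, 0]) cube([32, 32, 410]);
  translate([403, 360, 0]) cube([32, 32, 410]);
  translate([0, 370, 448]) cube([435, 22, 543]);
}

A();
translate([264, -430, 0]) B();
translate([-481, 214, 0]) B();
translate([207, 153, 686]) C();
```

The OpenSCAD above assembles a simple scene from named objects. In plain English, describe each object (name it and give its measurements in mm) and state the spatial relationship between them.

A is a table with a 849×698 mm rectangular top, 44 mm thick, top surface at z = 686 mm, supported by four 44×44 mm square legs, each inset 44 mm from the nearest pair of top edges, running from the floor.

B is a four-legged stool. The seat is a 321×270×42 mm slab whose top surface is at z = 430 mm; four square legs, each 46×46 mm in cross-section, run from the floor (z = 0) to the underside of the seat, each flush with a corner of the seat. Four stretchers, 46 mm wide and 24 mm tall, connect adjacent legs with their undersides at z = 214 mm, each running between the inner faces of the legs it joins and aligned with the legs' outer faces on the other axis.

C is a chair: 435×392 mm seat, 38 mm thick, top at z = 448 mm, on four 32 mm square corner legs flush with the seat edges. A 22 mm thick backrest slab spans the full seat width, extending 543 mm above the seat top, its back face flush with the seat's +y edge.

Two stools sit around the table at the −y, −x sides. The chair is on top of the table, centred.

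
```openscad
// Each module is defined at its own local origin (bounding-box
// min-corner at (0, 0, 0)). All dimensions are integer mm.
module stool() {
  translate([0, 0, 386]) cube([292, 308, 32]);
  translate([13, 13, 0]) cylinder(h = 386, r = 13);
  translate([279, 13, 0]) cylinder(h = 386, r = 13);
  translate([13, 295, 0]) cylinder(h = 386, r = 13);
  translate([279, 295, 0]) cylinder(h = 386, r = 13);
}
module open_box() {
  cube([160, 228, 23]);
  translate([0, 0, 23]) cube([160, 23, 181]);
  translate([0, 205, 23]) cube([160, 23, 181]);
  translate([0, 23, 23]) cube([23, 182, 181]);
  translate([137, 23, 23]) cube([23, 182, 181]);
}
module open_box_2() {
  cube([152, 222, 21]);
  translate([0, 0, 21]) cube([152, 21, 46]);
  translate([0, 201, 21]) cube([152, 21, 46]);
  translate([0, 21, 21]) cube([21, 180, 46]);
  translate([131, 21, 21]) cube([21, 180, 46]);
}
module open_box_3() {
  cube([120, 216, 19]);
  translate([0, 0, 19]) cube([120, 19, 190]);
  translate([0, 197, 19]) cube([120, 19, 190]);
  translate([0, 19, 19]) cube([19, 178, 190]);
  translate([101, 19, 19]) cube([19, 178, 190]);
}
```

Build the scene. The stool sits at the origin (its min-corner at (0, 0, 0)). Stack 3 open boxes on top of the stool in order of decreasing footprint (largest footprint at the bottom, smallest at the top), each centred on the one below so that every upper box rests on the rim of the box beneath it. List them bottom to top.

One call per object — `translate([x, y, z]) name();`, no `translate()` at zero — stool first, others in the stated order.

stool();
translate([66, 40, 418]) open_box();
translate([70, 43, 622]) open_box_2();
translate([86, 46, 689]) open_box_3();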